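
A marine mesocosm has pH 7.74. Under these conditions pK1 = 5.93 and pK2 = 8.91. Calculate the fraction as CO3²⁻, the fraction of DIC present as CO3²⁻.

α₂ = 0.0624

α₂ = 1 / (1 + [H⁺]/K2 + [H⁺]²/(K1K2)) = 1 / (1 + 10^+1.17 + 10^-0.64)
   = 1 / (1 + 14.791 + 0.22909) = 1/16.020 = 0.06242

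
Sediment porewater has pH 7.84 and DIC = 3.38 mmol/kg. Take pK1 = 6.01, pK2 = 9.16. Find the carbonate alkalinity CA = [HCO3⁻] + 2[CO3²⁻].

CA = 3.49 mmol/kg

CA = [HCO3⁻] + 2[CO3²⁻] = (α₁ + 2α₂)·DIC
At pH 7.84: [H⁺]/K1 = 10^-1.83 = 0.014791, K2/[H⁺] = 10^-1.32 = 0.047863
α₁ = 1/(1 + 0.014791 + 0.047863) = 1/1.0627 = 0.9410; α₂ = α₁·K2/[H⁺] = 0.04504
α₁ + 2α₂ = 1.0311
CA = 1.0311 × 3.38 = 3.49 mmol/kg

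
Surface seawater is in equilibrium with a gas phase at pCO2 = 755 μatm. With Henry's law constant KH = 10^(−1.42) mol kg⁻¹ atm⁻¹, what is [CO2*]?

KH = 10^(−1.42) = 3.802×10^-2 mol kg⁻¹ atm⁻¹
[CO2*] = KH · pCO2 = 3.802×10^-2 × 755×10^-6 atm = 2.87×10^-5 mol/kg

[CO2*] = 28.7 μmol/kg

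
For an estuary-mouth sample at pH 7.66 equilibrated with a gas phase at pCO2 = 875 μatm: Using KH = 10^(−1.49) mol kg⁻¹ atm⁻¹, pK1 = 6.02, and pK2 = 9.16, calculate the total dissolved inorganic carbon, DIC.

DIC = 1.30 mmol/kg

[CO2*] = KH · pCO2 = 10^(−1.49) × 875×10^-6 = 2.831×10^-5 mol/kg
α₀ = 1/(1 + K1/[H⁺] + K1K2/[H⁺]²) = 1/(1 + 10^+1.64 + 10^+0.14) = 0.02172
DIC = [CO2*]/α₀ = 2.831×10^-5 / 0.02172 = 1.30 mmol/kg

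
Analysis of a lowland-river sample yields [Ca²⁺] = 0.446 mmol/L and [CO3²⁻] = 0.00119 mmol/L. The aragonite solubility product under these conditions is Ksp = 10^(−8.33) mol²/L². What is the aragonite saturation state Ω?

Ksp = 10^(−8.33) = 4.677×10^-9
Ω = [Ca²⁺][CO3²⁻]/Ksp = (0.446×10^-3)(0.00119×10^-3) / 4.677×10^-9 = 0.113

Ω = 0.113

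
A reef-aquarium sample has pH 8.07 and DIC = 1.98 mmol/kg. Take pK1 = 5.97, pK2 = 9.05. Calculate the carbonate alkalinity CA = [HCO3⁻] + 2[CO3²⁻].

CA = 2.15 mmol/kg

CA = [HCO3⁻] + 2[CO3²⁻] = (α₁ + 2α₂)·DIC
At pH 8.07: [H⁺]/K1 = 10^-2.10 = 0.0079433, K2/[H⁺] = 10^-0.98 = 0.10471
α₁ = 1/(1 + 0.0079433 + 0.10471) = 1/1.1127 = 0.8988; α₂ = α₁·K2/[H⁺] = 0.09411
α₁ + 2α₂ = 1.0870
CA = 1.0870 × 1.98 = 2.15 mmol/kg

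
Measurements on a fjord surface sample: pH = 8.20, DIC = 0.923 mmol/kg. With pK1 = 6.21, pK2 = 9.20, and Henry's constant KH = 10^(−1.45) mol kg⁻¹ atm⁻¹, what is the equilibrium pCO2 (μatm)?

pCO2 = 240 μatm

α₀ = 1 / (1 + K1/[H⁺] + K1K2/[H⁺]²) = 1 / (1 + 10^+1.99 + 10^+0.99)
   = 1 / (1 + 97.724 + 9.7724) = 1/108.50 = 0.009217
[CO2*] = α₀ × DIC = 0.009217 × 0.923 = 0.008507 mmol/kg = 8.507 μmol/kg
pCO2 = [CO2*]/KH = 8.507×10^-6 / 3.548×10^-2 = 240 μatm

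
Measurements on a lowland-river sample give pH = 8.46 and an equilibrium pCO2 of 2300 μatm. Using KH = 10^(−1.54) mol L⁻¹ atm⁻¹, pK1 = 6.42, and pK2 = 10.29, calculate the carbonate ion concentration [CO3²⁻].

[CO3²⁻] = 0.108 mmol/L

[CO2*] = KH · pCO2 = 10^(−1.54) × 2300×10^-6 = 6.633×10^-5 mol/L
α₀ = 1/(1 + K1/[H⁺] + K1K2/[H⁺]²) = 1/(1 + 10^+2.04 + 10^+0.21) = 0.008907
DIC = [CO2*]/α₀ = 6.633×10^-5 / 0.008907 = 7.447 mmol/L
[CO3²⁻] = α₂·DIC; α₂ = 0.01445, so [CO3²⁻] = 0.01445 × 7.447 = 0.108 mmol/L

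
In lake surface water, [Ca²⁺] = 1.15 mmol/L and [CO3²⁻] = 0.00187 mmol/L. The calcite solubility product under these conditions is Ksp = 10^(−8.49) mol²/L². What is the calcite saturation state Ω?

Ksp = 10^(−8.49) = 3.236×10^-9
Ω = [Ca²⁺][CO3²⁻]/Ksp = (1.15×10^-3)(0.00187×10^-3) / 3.236×10^-9 = 0.665

Ω = 0.665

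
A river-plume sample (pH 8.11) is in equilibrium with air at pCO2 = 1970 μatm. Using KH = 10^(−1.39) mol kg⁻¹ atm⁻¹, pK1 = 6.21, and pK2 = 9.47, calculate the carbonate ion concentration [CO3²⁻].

[CO2*] = KH · pCO2 = 10^(−1.39) × 1970×10^-6 = 8.025×10^-5 mol/kg
α₀ = 1/(1 + K1/[H⁺] + K1K2/[H⁺]²) = 1/(1 + 10^+1.90 + 10^+0.54) = 0.01192
DIC = [CO2*]/α₀ = 8.025×10^-5 / 0.01192 = 6.733 mmol/kg
[CO3²⁻] = α₂·DIC; α₂ = 0.04133, so [CO3²⁻] = 0.04133 × 6.733 = 0.278 mmol/kg

[CO3²⁻] = 0.278 mmol/kg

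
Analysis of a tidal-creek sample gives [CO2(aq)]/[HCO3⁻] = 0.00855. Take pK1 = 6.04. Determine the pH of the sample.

From K1 = [H⁺][HCO3⁻]/[CO2(aq)]:  pH = pK1 − log₁₀([CO2(aq)]/[HCO3⁻])
log₁₀(0.00855) = -2.068
pH = 6.04 − (-2.068) = 8.11

pH = 8.11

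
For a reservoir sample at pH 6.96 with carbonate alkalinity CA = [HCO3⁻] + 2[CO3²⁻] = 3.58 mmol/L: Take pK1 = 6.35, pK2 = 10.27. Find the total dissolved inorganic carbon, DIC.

CA = [HCO3⁻] + 2[CO3²⁻] = (α₁ + 2α₂)·DIC
At pH 6.96: [H⁺]/K1 = 10^-0.61 = 0.24547, K2/[H⁺] = 10^-3.31 = 0.00048978
α₁ = 1/(1 + 0.24547 + 0.00048978) = 1/1.2460 = 0.8026; α₂ = α₁·K2/[H⁺] = 0.0003931
α₁ + 2α₂ = 0.8034
DIC = CA / (α₁ + 2α₂) = 3.58 / 0.8034 = 4.46 mmol/L

DIC = 4.46 mmol/L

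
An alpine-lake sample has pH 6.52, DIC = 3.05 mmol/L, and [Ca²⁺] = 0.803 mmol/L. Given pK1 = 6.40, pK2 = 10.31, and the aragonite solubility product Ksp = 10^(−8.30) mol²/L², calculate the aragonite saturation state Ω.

Ω = 0.0451

α₂ = 1 / (1 + [H⁺]/K2 + [H⁺]²/(K1K2)) = 1 / (1 + 10^+3.79 + 10^+3.67)
   = 1 / (1 + 6166.0 + 4677.4) = 1/1.0844×10^4 = 9.221×10^-5
[CO3²⁻] = α₂ × DIC = 9.221×10^-5 × 3.05 = 0.0002813 mmol/L = 0.2813 μmol/L
Ksp = 10^(−8.30) = 5.012×10^-9
Ω = [Ca²⁺][CO3²⁻]/Ksp = (0.803×10^-3)(2.813×10^-7) / 5.012×10^-9 = 0.0451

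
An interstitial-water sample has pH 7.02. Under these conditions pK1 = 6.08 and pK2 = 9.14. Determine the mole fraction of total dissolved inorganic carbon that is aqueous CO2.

α₀ = 1 / (1 + K1/[H⁺] + K1K2/[H⁺]²) = 1 / (1 + 10^+0.94 + 10^-1.18)
   = 1 / (1 + 8.7096 + 0.066069) = 1/9.7757 = 0.1023

α₀ = 0.102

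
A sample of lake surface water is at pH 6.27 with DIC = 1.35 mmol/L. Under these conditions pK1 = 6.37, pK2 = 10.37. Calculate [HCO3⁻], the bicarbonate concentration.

[HCO3⁻] = 0.598 mmol/L

α₁ = 1 / (1 + [H⁺]/K1 + K2/[H⁺]) = 1 / (1 + 10^+0.10 + 10^-4.10)
   = 1 / (1 + 1.2589 + 7.9433×10^-5) = 1/2.2590 = 0.4427
[HCO3⁻] = α₁ × DIC = 0.4427 × 1.35 = 0.598 mmol/L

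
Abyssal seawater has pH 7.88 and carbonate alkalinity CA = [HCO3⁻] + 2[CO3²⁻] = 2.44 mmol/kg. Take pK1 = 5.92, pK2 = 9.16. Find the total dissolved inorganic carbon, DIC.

CA = [HCO3⁻] + 2[CO3²⁻] = (α₁ + 2α₂)·DIC
At pH 7.88: [H⁺]/K1 = 10^-1.96 = 0.010965, K2/[H⁺] = 10^-1.28 = 0.052481
α₁ = 1/(1 + 0.010965 + 0.052481) = 1/1.0634 = 0.9403; α₂ = α₁·K2/[H⁺] = 0.04935
α₁ + 2α₂ = 1.0390
DIC = CA / (α₁ + 2α₂) = 2.44 / 1.0390 = 2.35 mmol/kg

DIC = 2.35 mmol/kg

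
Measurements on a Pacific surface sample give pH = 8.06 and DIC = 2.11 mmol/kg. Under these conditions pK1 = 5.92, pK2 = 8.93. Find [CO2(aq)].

[CO2*] = 13.4 μmol/kg

α₀ = 1 / (1 + K1/[H⁺] + K1K2/[H⁺]²) = 1 / (1 + 10^+2.14 + 10^+1.27)
   = 1 / (1 + 138.04 + 18.621) = 1/157.66 = 0.006343
[CO2*] = α₀ × DIC = 0.006343 × 2.11 = 0.0134 mmol/kg = 13.4 μmol/kg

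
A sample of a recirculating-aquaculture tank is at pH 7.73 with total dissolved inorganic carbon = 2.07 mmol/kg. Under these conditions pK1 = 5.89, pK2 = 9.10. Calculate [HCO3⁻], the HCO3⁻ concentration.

α₁ = 1 / (1 + [H⁺]/K1 + K2/[H⁺]) = 1 / (1 + 10^-1.84 + 10^-1.37)
   = 1 / (1 + 0.014454 + 0.042658) = 1/1.0571 = 0.9460
[HCO3⁻] = α₁ × DIC = 0.9460 × 2.07 = 1.96 mmol/kg

[HCO3⁻] = 1.96 mmol/kg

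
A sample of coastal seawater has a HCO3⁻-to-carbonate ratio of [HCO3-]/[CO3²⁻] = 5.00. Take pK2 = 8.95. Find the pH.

From K2 = [H⁺][CO3²⁻]/[HCO3-]:  pH = pK2 − log₁₀([HCO3-]/[CO3²⁻])
log₁₀(5.00) = +0.699
pH = 8.95 − (+0.699) = 8.25

pH = 8.25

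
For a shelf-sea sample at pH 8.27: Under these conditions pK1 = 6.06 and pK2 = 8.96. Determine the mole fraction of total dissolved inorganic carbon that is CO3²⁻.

α₂ = 1 / (1 + [H⁺]/K2 + [H⁺]²/(K1K2)) = 1 / (1 + 10^+0.69 + 10^-1.52)
   = 1 / (1 + 4.8978 + 0.030200) = 1/5.9280 = 0.1687

α₂ = 0.169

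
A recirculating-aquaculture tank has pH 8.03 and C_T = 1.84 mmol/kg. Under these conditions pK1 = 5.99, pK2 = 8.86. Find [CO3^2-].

α₂ = 1 / (1 + [H⁺]/K2 + [H⁺]²/(K1K2)) = 1 / (1 + 10^+0.83 + 10^-1.21)
   = 1 / (1 + 6.7608 + 0.061660) = 1/7.8225 = 0.1278
[CO3²⁻] = α₂ × DIC = 0.1278 × 1.84 = 0.235 mmol/kg

[CO3²⁻] = 0.235 mmol/kg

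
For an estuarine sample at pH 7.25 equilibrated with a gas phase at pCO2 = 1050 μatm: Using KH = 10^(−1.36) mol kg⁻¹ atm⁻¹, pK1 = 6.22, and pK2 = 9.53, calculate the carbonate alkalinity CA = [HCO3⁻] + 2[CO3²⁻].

[CO2*] = KH · pCO2 = 10^(−1.36) × 1050×10^-6 = 4.583×10^-5 mol/kg
α₀ = 1/(1 + K1/[H⁺] + K1K2/[H⁺]²) = 1/(1 + 10^+1.03 + 10^-1.25) = 0.08495
DIC = [CO2*]/α₀ = 4.583×10^-5 / 0.08495 = 0.5395 mmol/kg
CA = (α₁ + 2α₂)·DIC = (0.9103 + 2×0.004777) × 0.5395 = 0.496 mmol/kg

CA = 0.496 mmol/kg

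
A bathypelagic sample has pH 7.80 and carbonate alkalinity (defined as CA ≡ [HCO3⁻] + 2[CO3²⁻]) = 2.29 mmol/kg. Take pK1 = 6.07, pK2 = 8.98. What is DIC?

CA = [HCO3⁻] + 2[CO3²⁻] = (α₁ + 2α₂)·DIC
At pH 7.80: [H⁺]/K1 = 10^-1.73 = 0.018621, K2/[H⁺] = 10^-1.18 = 0.066069
α₁ = 1/(1 + 0.018621 + 0.066069) = 1/1.0847 = 0.9219; α₂ = α₁·K2/[H⁺] = 0.06091
α₁ + 2α₂ = 1.0437
DIC = CA / (α₁ + 2α₂) = 2.29 / 1.0437 = 2.19 mmol/kg

DIC = 2.19 mmol/kg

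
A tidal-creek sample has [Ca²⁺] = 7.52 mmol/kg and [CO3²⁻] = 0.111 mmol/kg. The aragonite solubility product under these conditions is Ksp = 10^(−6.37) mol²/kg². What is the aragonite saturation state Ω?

Ω = 1.96

Ksp = 10^(−6.37) = 4.266×10^-7
Ω = [Ca²⁺][CO3²⁻]/Ksp = (7.52×10^-3)(0.111×10^-3) / 4.266×10^-7 = 1.96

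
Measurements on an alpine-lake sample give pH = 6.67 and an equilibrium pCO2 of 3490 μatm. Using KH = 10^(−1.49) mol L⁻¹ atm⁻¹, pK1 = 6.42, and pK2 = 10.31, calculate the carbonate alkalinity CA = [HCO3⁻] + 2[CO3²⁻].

CA = 0.201 mmol/L

[CO2*] = KH · pCO2 = 10^(−1.49) × 3490×10^-6 = 1.129×10^-4 mol/L
α₀ = 1/(1 + K1/[H⁺] + K1K2/[H⁺]²) = 1/(1 + 10^+0.25 + 10^-3.39) = 0.3599
DIC = [CO2*]/α₀ = 1.129×10^-4 / 0.3599 = 0.3138 mmol/L
CA = (α₁ + 2α₂)·DIC = (0.6400 + 2×0.0001466) × 0.3138 = 0.201 mmol/L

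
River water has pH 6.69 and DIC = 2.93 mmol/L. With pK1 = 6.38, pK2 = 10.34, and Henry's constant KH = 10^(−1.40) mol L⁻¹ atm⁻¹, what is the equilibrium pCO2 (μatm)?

pCO2 = 2.42×10^4 μatm

α₀ = 1 / (1 + K1/[H⁺] + K1K2/[H⁺]²) = 1 / (1 + 10^+0.31 + 10^-3.34)
   = 1 / (1 + 2.0417 + 0.00045709) = 1/3.0422 = 0.3287
[CO2*] = α₀ × DIC = 0.3287 × 2.93 = 0.9631 mmol/L
pCO2 = [CO2*]/KH = 9.631×10^-4 / 3.981×10^-2 = 2.42×10^4 μatm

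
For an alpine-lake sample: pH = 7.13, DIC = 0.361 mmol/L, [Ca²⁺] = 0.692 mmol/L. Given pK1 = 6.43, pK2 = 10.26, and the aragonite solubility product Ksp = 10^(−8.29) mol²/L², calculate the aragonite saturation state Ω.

α₂ = 1 / (1 + [H⁺]/K2 + [H⁺]²/(K1K2)) = 1 / (1 + 10^+3.13 + 10^+2.43)
   = 1 / (1 + 1349.0 + 269.15) = 1/1619.1 = 0.0006176
[CO3²⁻] = α₂ × DIC = 0.0006176 × 0.361 = 0.0002230 mmol/L = 0.2230 μmol/L
Ksp = 10^(−8.29) = 5.129×10^-9
Ω = [Ca²⁺][CO3²⁻]/Ksp = (0.692×10^-3)(2.230×10^-7) / 5.129×10^-9 = 0.0301

Ω = 0.0301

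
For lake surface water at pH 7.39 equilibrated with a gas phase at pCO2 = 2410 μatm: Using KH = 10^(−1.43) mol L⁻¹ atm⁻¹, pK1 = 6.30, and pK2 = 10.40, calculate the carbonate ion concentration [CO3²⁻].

[CO2*] = KH · pCO2 = 10^(−1.43) × 2410×10^-6 = 8.954×10^-5 mol/L
α₀ = 1/(1 + K1/[H⁺] + K1K2/[H⁺]²) = 1/(1 + 10^+1.09 + 10^-1.92) = 0.07510
DIC = [CO2*]/α₀ = 8.954×10^-5 / 0.07510 = 1.192 mmol/L
[CO3²⁻] = α₂·DIC; α₂ = 0.0009030, so [CO3²⁻] = 0.0009030 × 1.192 = 0.00108 mmol/L = 1.08 μmol/L

[CO3²⁻] = 1.08 μmol/L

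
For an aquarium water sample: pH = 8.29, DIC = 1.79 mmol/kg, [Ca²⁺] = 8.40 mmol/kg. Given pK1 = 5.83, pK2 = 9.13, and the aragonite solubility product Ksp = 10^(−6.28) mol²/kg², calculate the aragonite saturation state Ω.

α₂ = 1 / (1 + [H⁺]/K2 + [H⁺]²/(K1K2)) = 1 / (1 + 10^+0.84 + 10^-1.62)
   = 1 / (1 + 6.9183 + 0.023988) = 1/7.9423 = 0.1259
[CO3²⁻] = α₂ × DIC = 0.1259 × 1.79 = 0.2254 mmol/kg
Ksp = 10^(−6.28) = 5.248×10^-7
Ω = [Ca²⁺][CO3²⁻]/Ksp = (8.40×10^-3)(2.254×10^-4) / 5.248×10^-7 = 3.61

Ω = 3.61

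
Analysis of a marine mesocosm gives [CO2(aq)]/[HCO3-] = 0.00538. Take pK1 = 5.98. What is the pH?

From K1 = [H⁺][HCO3-]/[CO2(aq)]:  pH = pK1 − log₁₀([CO2(aq)]/[HCO3-])
log₁₀(0.00538) = -2.269
pH = 5.98 − (-2.269) = 8.25

pH = 8.25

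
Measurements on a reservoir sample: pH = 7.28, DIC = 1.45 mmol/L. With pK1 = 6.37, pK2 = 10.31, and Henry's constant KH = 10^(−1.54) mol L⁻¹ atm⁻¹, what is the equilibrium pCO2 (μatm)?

pCO2 = 5500 μatm

α₀ = 1 / (1 + K1/[H⁺] + K1K2/[H⁺]²) = 1 / (1 + 10^+0.91 + 10^-2.12)
   = 1 / (1 + 8.1283 + 0.0075858) = 1/9.1359 = 0.1095
[CO2*] = α₀ × DIC = 0.1095 × 1.45 = 0.1587 mmol/L
pCO2 = [CO2*]/KH = 1.587×10^-4 / 2.884×10^-2 = 5500 μatm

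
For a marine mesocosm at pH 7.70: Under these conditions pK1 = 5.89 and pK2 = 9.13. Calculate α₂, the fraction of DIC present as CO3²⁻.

α₂ = 0.0353

α₂ = 1 / (1 + [H⁺]/K2 + [H⁺]²/(K1K2)) = 1 / (1 + 10^+1.43 + 10^-0.38)
   = 1 / (1 + 26.915 + 0.41687) = 1/28.332 = 0.03530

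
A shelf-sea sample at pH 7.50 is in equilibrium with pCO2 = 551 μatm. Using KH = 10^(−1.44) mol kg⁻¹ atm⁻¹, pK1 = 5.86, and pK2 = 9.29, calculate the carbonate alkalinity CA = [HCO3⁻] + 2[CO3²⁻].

CA = 0.902 mmol/kg

[CO2*] = KH · pCO2 = 10^(−1.44) × 551×10^-6 = 2.001×10^-5 mol/kg
α₀ = 1/(1 + K1/[H⁺] + K1K2/[H⁺]²) = 1/(1 + 10^+1.64 + 10^-0.15) = 0.02205
DIC = [CO2*]/α₀ = 2.001×10^-5 / 0.02205 = 0.9074 mmol/kg
CA = (α₁ + 2α₂)·DIC = (0.9623 + 2×0.01561) × 0.9074 = 0.902 mmol/kg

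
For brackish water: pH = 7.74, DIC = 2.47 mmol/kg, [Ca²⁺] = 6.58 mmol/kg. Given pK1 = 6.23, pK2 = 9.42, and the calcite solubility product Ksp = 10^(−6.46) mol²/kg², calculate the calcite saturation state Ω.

Ω = 0.931

α₂ = 1 / (1 + [H⁺]/K2 + [H⁺]²/(K1K2)) = 1 / (1 + 10^+1.68 + 10^+0.17)
   = 1 / (1 + 47.863 + 1.4791) = 1/50.342 = 0.01986
[CO3²⁻] = α₂ × DIC = 0.01986 × 2.47 = 0.04906 mmol/kg
Ksp = 10^(−6.46) = 3.467×10^-7
Ω = [Ca²⁺][CO3²⁻]/Ksp = (6.58×10^-3)(4.906×10^-5) / 3.467×10^-7 = 0.931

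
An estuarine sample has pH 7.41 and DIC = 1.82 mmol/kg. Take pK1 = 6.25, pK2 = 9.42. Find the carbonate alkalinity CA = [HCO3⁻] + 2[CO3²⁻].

CA = [HCO3⁻] + 2[CO3²⁻] = (α₁ + 2α₂)·DIC
At pH 7.41: [H⁺]/K1 = 10^-1.16 = 0.069183, K2/[H⁺] = 10^-2.01 = 0.0097724
α₁ = 1/(1 + 0.069183 + 0.0097724) = 1/1.0790 = 0.9268; α₂ = α₁·K2/[H⁺] = 0.009057
α₁ + 2α₂ = 0.9449
CA = 0.9449 × 1.82 = 1.72 mmol/kg

CA = 1.72 mmol/kg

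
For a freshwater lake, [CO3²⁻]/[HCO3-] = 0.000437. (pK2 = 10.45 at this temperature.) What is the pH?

From K2 = [H⁺][CO3²⁻]/[HCO3-]:  pH = pK2 + log₁₀([CO3²⁻]/[HCO3-])
log₁₀(0.000437) = -3.360
pH = 10.45 + (-3.360) = 7.09

pH = 7.09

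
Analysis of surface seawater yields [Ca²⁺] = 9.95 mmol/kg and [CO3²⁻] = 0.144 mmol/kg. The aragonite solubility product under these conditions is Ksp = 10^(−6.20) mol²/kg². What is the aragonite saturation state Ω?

Ksp = 10^(−6.20) = 6.310×10^-7
Ω = [Ca²⁺][CO3²⁻]/Ksp = (9.95×10^-3)(0.144×10^-3) / 6.310×10^-7 = 2.27

Ω = 2.27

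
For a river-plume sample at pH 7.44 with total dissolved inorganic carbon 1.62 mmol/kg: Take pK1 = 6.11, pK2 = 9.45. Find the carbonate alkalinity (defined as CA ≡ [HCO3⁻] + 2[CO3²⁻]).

CA = [HCO3⁻] + 2[CO3²⁻] = (α₁ + 2α₂)·DIC
At pH 7.44: [H⁺]/K1 = 10^-1.33 = 0.046774, K2/[H⁺] = 10^-2.01 = 0.0097724
α₁ = 1/(1 + 0.046774 + 0.0097724) = 1/1.0565 = 0.9465; α₂ = α₁·K2/[H⁺] = 0.009249
α₁ + 2α₂ = 0.9650
CA = 0.9650 × 1.62 = 1.56 mmol/kg

CA = 1.56 mmol/kg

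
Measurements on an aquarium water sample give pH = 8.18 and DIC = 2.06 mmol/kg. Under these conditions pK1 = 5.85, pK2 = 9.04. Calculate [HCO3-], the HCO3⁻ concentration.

α₁ = 1 / (1 + [H⁺]/K1 + K2/[H⁺]) = 1 / (1 + 10^-2.33 + 10^-0.86)
   = 1 / (1 + 0.0046774 + 0.13804) = 1/1.1427 = 0.8751
[HCO3⁻] = α₁ × DIC = 0.8751 × 2.06 = 1.80 mmol/kg

[HCO3⁻] = 1.80 mmol/kg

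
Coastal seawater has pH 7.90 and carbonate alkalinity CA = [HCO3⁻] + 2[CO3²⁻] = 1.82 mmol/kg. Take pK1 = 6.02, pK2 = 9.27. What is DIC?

CA = [HCO3⁻] + 2[CO3²⁻] = (α₁ + 2α₂)·DIC
At pH 7.90: [H⁺]/K1 = 10^-1.88 = 0.013183, K2/[H⁺] = 10^-1.37 = 0.042658
α₁ = 1/(1 + 0.013183 + 0.042658) = 1/1.0558 = 0.9471; α₂ = α₁·K2/[H⁺] = 0.04040
α₁ + 2α₂ = 1.0279
DIC = CA / (α₁ + 2α₂) = 1.82 / 1.0279 = 1.77 mmol/kg

DIC = 1.77 mmol/kg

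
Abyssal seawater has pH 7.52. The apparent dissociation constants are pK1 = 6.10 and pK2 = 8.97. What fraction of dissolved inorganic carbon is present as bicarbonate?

α₁ = 1 / (1 + [H⁺]/K1 + K2/[H⁺]) = 1 / (1 + 10^-1.42 + 10^-1.45)
   = 1 / (1 + 0.038019 + 0.035481) = 1/1.0735 = 0.9315

α₁ = 0.932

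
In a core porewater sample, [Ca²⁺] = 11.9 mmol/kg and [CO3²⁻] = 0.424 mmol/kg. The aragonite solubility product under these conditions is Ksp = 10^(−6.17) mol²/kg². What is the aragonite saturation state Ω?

Ω = 7.46

Ksp = 10^(−6.17) = 6.761×10^-7
Ω = [Ca²⁺][CO3²⁻]/Ksp = (11.9×10^-3)(0.424×10^-3) / 6.761×10^-7 = 7.46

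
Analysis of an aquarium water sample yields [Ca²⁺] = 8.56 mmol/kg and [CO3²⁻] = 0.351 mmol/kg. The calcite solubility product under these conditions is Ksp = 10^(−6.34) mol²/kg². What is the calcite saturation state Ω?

Ω = 6.57

Ksp = 10^(−6.34) = 4.571×10^-7
Ω = [Ca²⁺][CO3²⁻]/Ksp = (8.56×10^-3)(0.351×10^-3) / 4.571×10^-7 = 6.57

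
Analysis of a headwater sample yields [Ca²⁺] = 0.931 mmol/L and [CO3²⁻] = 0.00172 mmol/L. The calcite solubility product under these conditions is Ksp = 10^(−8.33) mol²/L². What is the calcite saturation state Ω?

Ω = 0.342

Ksp = 10^(−8.33) = 4.677×10^-9
Ω = [Ca²⁺][CO3²⁻]/Ksp = (0.931×10^-3)(0.00172×10^-3) / 4.677×10^-9 = 0.342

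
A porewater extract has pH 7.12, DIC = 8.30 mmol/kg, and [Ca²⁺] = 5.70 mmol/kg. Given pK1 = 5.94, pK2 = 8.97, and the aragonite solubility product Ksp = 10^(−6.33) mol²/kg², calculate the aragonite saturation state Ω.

α₂ = 1 / (1 + [H⁺]/K2 + [H⁺]²/(K1K2)) = 1 / (1 + 10^+1.85 + 10^+0.67)
   = 1 / (1 + 70.795 + 4.6774) = 1/76.472 = 0.01308
[CO3²⁻] = α₂ × DIC = 0.01308 × 8.30 = 0.1085 mmol/kg
Ksp = 10^(−6.33) = 4.677×10^-7
Ω = [Ca²⁺][CO3²⁻]/Ksp = (5.70×10^-3)(1.085×10^-4) / 4.677×10^-7 = 1.32

Ω = 1.32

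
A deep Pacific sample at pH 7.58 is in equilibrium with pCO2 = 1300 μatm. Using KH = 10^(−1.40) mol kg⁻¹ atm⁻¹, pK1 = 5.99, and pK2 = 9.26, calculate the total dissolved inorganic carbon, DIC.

DIC = 2.11 mmol/kg

[CO2*] = KH · pCO2 = 10^(−1.40) × 1300×10^-6 = 5.175×10^-5 mol/kg
α₀ = 1/(1 + K1/[H⁺] + K1K2/[H⁺]²) = 1/(1 + 10^+1.59 + 10^-0.09) = 0.02456
DIC = [CO2*]/α₀ = 5.175×10^-5 / 0.02456 = 2.11 mmol/kg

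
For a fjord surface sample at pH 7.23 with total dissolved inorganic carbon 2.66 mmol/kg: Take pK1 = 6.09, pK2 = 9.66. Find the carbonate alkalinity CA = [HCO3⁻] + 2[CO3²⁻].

CA = [HCO3⁻] + 2[CO3²⁻] = (α₁ + 2α₂)·DIC
At pH 7.23: [H⁺]/K1 = 10^-1.14 = 0.072444, K2/[H⁺] = 10^-2.43 = 0.0037154
α₁ = 1/(1 + 0.072444 + 0.0037154) = 1/1.0762 = 0.9292; α₂ = α₁·K2/[H⁺] = 0.003452
α₁ + 2α₂ = 0.9361
CA = 0.9361 × 2.66 = 2.49 mmol/kg

CA = 2.49 mmol/kg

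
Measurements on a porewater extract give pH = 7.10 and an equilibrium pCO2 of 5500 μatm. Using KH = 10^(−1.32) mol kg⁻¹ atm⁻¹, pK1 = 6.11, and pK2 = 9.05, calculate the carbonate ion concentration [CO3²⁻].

[CO3²⁻] = 0.0289 mmol/kg

[CO2*] = KH · pCO2 = 10^(−1.32) × 5500×10^-6 = 2.632×10^-4 mol/kg
α₀ = 1/(1 + K1/[H⁺] + K1K2/[H⁺]²) = 1/(1 + 10^+0.99 + 10^-0.96) = 0.09189
DIC = [CO2*]/α₀ = 2.632×10^-4 / 0.09189 = 2.865 mmol/kg
[CO3²⁻] = α₂·DIC; α₂ = 0.01008, so [CO3²⁻] = 0.01008 × 2.865 = 0.0289 mmol/kg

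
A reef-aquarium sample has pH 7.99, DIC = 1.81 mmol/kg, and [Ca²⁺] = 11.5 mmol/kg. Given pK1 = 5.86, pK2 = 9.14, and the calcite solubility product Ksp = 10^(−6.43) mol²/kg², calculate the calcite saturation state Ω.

Ω = 3.68

α₂ = 1 / (1 + [H⁺]/K2 + [H⁺]²/(K1K2)) = 1 / (1 + 10^+1.15 + 10^-0.98)
   = 1 / (1 + 14.125 + 0.10471) = 1/15.230 = 0.06566
[CO3²⁻] = α₂ × DIC = 0.06566 × 1.81 = 0.1188 mmol/kg
Ksp = 10^(−6.43) = 3.715×10^-7
Ω = [Ca²⁺][CO3²⁻]/Ksp = (11.5×10^-3)(1.188×10^-4) / 3.715×10^-7 = 3.68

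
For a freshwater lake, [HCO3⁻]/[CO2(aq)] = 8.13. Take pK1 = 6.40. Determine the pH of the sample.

From K1 = [H⁺][HCO3⁻]/[CO2(aq)]:  pH = pK1 + log₁₀([HCO3⁻]/[CO2(aq)])
log₁₀(8.13) = +0.910
pH = 6.40 + (+0.910) = 7.31

pH = 7.31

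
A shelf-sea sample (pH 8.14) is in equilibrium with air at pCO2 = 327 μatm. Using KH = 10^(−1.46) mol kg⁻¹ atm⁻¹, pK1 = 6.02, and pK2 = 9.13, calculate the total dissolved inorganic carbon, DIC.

DIC = 1.66 mmol/kg

[CO2*] = KH · pCO2 = 10^(−1.46) × 327×10^-6 = 1.134×10^-5 mol/kg
α₀ = 1/(1 + K1/[H⁺] + K1K2/[H⁺]²) = 1/(1 + 10^+2.12 + 10^+1.13) = 0.006835
DIC = [CO2*]/α₀ = 1.134×10^-5 / 0.006835 = 1.66 mmol/kg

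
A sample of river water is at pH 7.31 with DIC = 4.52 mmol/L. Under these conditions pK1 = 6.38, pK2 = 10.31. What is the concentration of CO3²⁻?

α₂ = 1 / (1 + [H⁺]/K2 + [H⁺]²/(K1K2)) = 1 / (1 + 10^+3.00 + 10^+2.07)
   = 1 / (1 + 1000.0 + 117.49) = 1/1118.5 = 0.0008941
[CO3²⁻] = α₂ × DIC = 0.0008941 × 4.52 = 0.00404 mmol/L = 4.04 μmol/L

[CO3²⁻] = 4.04 μmol/L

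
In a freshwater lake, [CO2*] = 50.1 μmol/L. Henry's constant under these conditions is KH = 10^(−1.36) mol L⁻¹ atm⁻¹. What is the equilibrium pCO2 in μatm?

pCO2 = 1150 μatm

KH = 10^(−1.36) = 4.365×10^-2 mol L⁻¹ atm⁻¹
pCO2 = [CO2*]/KH = 50.1×10^-6 / 4.365×10^-2 = 1.15×10^-3 atm = 1150 μatm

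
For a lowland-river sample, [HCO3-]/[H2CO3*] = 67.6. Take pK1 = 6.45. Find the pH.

From K1 = [H⁺][HCO3-]/[H2CO3*]:  pH = pK1 + log₁₀([HCO3-]/[H2CO3*])
log₁₀(67.6) = +1.830
pH = 6.45 + (+1.830) = 8.28

pH = 8.28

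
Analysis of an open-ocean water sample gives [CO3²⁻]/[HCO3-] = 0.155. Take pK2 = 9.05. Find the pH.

From K2 = [H⁺][CO3²⁻]/[HCO3-]:  pH = pK2 + log₁₀([CO3²⁻]/[HCO3-])
log₁₀(0.155) = -0.810
pH = 9.05 + (-0.810) = 8.24

pH = 8.24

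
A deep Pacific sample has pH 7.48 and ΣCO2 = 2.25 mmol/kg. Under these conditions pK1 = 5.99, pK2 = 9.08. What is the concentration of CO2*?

[CO2*] = 0.0689 mmol/kg

α₀ = 1 / (1 + K1/[H⁺] + K1K2/[H⁺]²) = 1 / (1 + 10^+1.49 + 10^-0.11)
   = 1 / (1 + 30.903 + 0.77625) = 1/32.679 = 0.03060
[CO2*] = α₀ × DIC = 0.03060 × 2.25 = 0.0689 mmol/kg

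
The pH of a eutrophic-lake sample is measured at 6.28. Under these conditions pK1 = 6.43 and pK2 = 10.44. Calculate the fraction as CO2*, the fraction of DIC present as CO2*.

α₀ = 0.585

α₀ = 1 / (1 + K1/[H⁺] + K1K2/[H⁺]²) = 1 / (1 + 10^-0.15 + 10^-4.31)
   = 1 / (1 + 0.70795 + 4.8978×10^-5) = 1/1.7080 = 0.5855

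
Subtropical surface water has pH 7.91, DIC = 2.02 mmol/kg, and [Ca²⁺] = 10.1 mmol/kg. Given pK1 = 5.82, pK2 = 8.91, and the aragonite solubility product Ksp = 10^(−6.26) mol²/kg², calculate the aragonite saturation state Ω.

α₂ = 1 / (1 + [H⁺]/K2 + [H⁺]²/(K1K2)) = 1 / (1 + 10^+1.00 + 10^-1.09)
   = 1 / (1 + 10.000 + 0.081283) = 1/11.081 = 0.09024
[CO3²⁻] = α₂ × DIC = 0.09024 × 2.02 = 0.1823 mmol/kg
Ksp = 10^(−6.26) = 5.495×10^-7
Ω = [Ca²⁺][CO3²⁻]/Ksp = (10.1×10^-3)(1.823×10^-4) / 5.495×10^-7 = 3.35

Ω = 3.35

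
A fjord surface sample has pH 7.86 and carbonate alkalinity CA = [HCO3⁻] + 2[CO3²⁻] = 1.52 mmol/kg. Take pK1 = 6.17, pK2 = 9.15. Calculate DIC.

DIC = 1.48 mmol/kg

CA = [HCO3⁻] + 2[CO3²⁻] = (α₁ + 2α₂)·DIC
At pH 7.86: [H⁺]/K1 = 10^-1.69 = 0.020417, K2/[H⁺] = 10^-1.29 = 0.051286
α₁ = 1/(1 + 0.020417 + 0.051286) = 1/1.0717 = 0.9331; α₂ = α₁·K2/[H⁺] = 0.04785
α₁ + 2α₂ = 1.0288
DIC = CA / (α₁ + 2α₂) = 1.52 / 1.0288 = 1.48 mmol/kg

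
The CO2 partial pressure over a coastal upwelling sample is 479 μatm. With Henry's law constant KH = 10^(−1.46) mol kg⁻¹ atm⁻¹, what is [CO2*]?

KH = 10^(−1.46) = 3.467×10^-2 mol kg⁻¹ atm⁻¹
[CO2*] = KH · pCO2 = 3.467×10^-2 × 479×10^-6 atm = 1.66×10^-5 mol/kg

[CO2*] = 16.6 μmol/kg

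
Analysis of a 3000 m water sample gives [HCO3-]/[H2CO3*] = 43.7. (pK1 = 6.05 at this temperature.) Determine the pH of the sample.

From K1 = [H⁺][HCO3-]/[H2CO3*]:  pH = pK1 + log₁₀([HCO3-]/[H2CO3*])
log₁₀(43.7) = +1.640
pH = 6.05 + (+1.640) = 7.69

pH = 7.69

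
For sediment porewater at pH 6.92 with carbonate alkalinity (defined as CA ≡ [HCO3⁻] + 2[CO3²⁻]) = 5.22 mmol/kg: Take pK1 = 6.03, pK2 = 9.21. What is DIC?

DIC = 5.86 mmol/kg

CA = [HCO3⁻] + 2[CO3²⁻] = (α₁ + 2α₂)·DIC
At pH 6.92: [H⁺]/K1 = 10^-0.89 = 0.12882, K2/[H⁺] = 10^-2.29 = 0.0051286
α₁ = 1/(1 + 0.12882 + 0.0051286) = 1/1.1340 = 0.8819; α₂ = α₁·K2/[H⁺] = 0.004523
α₁ + 2α₂ = 0.8909
DIC = CA / (α₁ + 2α₂) = 5.22 / 0.8909 = 5.86 mmol/kg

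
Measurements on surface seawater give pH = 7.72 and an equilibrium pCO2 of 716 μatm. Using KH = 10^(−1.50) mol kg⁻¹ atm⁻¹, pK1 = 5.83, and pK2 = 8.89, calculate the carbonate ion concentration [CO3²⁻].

[CO3²⁻] = 0.119 mmol/kg

[CO2*] = KH · pCO2 = 10^(−1.50) × 716×10^-6 = 2.264×10^-5 mol/kg
α₀ = 1/(1 + K1/[H⁺] + K1K2/[H⁺]²) = 1/(1 + 10^+1.89 + 10^+0.72) = 0.01192
DIC = [CO2*]/α₀ = 2.264×10^-5 / 0.01192 = 1.899 mmol/kg
[CO3²⁻] = α₂·DIC; α₂ = 0.06257, so [CO3²⁻] = 0.06257 × 1.899 = 0.119 mmol/kg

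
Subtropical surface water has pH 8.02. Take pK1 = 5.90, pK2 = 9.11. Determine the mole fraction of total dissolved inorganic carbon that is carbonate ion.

α₂ = 1 / (1 + [H⁺]/K2 + [H⁺]²/(K1K2)) = 1 / (1 + 10^+1.09 + 10^-1.03)
   = 1 / (1 + 12.303 + 0.093325) = 1/13.396 = 0.07465

α₂ = 0.0746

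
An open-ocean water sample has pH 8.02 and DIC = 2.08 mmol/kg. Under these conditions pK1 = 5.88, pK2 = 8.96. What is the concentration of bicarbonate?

[HCO3⁻] = 1.85 mmol/kg

α₁ = 1 / (1 + [H⁺]/K1 + K2/[H⁺]) = 1 / (1 + 10^-2.14 + 10^-0.94)
   = 1 / (1 + 0.0072444 + 0.11482) = 1/1.1221 = 0.8912
[HCO3⁻] = α₁ × DIC = 0.8912 × 2.08 = 1.85 mmol/kg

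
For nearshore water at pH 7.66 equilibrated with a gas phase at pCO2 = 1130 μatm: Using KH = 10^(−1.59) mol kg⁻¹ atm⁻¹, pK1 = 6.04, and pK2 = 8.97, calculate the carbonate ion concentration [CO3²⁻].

[CO2*] = KH · pCO2 = 10^(−1.59) × 1130×10^-6 = 2.905×10^-5 mol/kg
α₀ = 1/(1 + K1/[H⁺] + K1K2/[H⁺]²) = 1/(1 + 10^+1.62 + 10^+0.31) = 0.02236
DIC = [CO2*]/α₀ = 2.905×10^-5 / 0.02236 = 1.299 mmol/kg
[CO3²⁻] = α₂·DIC; α₂ = 0.04565, so [CO3²⁻] = 0.04565 × 1.299 = 0.0593 mmol/kg

[CO3²⁻] = 0.0593 mmol/kg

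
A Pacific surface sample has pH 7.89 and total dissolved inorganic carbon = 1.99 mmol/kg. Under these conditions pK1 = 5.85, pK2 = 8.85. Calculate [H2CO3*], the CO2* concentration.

α₀ = 1 / (1 + K1/[H⁺] + K1K2/[H⁺]²) = 1 / (1 + 10^+2.04 + 10^+1.08)
   = 1 / (1 + 109.65 + 12.023) = 1/122.67 = 0.008152
[CO2*] = α₀ × DIC = 0.008152 × 1.99 = 0.0162 mmol/kg = 16.2 μmol/kg

[CO2*] = 16.2 μmol/kg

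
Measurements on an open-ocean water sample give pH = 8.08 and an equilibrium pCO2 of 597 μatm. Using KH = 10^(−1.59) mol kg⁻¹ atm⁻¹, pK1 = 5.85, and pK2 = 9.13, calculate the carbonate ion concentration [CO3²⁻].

[CO2*] = KH · pCO2 = 10^(−1.59) × 597×10^-6 = 1.535×10^-5 mol/kg
α₀ = 1/(1 + K1/[H⁺] + K1K2/[H⁺]²) = 1/(1 + 10^+2.23 + 10^+1.18) = 0.005378
DIC = [CO2*]/α₀ = 1.535×10^-5 / 0.005378 = 2.854 mmol/kg
[CO3²⁻] = α₂·DIC; α₂ = 0.08139, so [CO3²⁻] = 0.08139 × 2.854 = 0.232 mmol/kg

[CO3²⁻] = 0.232 mmol/kg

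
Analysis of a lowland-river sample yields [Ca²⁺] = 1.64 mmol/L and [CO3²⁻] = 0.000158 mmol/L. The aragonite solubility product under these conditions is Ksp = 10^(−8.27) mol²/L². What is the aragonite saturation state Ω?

Ω = 0.0483

Ksp = 10^(−8.27) = 5.370×10^-9
Ω = [Ca²⁺][CO3²⁻]/Ksp = (1.64×10^-3)(0.000158×10^-3) / 5.370×10^-9 = 0.0483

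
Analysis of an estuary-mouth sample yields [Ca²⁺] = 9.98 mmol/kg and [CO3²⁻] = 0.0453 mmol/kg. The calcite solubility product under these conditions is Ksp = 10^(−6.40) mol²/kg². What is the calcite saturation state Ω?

Ksp = 10^(−6.40) = 3.981×10^-7
Ω = [Ca²⁺][CO3²⁻]/Ksp = (9.98×10^-3)(0.0453×10^-3) / 3.981×10^-7 = 1.14

Ω = 1.14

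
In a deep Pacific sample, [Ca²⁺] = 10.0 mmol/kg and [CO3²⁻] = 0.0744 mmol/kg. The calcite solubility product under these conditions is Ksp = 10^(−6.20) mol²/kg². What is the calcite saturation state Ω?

Ω = 1.18

Ksp = 10^(−6.20) = 6.310×10^-7
Ω = [Ca²⁺][CO3²⁻]/Ksp = (10.0×10^-3)(0.0744×10^-3) / 6.310×10^-7 = 1.18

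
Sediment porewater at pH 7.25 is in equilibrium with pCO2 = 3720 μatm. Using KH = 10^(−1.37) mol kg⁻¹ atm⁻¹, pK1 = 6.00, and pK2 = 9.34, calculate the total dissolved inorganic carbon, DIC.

DIC = 3.00 mmol/kg

[CO2*] = KH · pCO2 = 10^(−1.37) × 3720×10^-6 = 1.587×10^-4 mol/kg
α₀ = 1/(1 + K1/[H⁺] + K1K2/[H⁺]²) = 1/(1 + 10^+1.25 + 10^-0.84) = 0.05283
DIC = [CO2*]/α₀ = 1.587×10^-4 / 0.05283 = 3.00 mmol/kg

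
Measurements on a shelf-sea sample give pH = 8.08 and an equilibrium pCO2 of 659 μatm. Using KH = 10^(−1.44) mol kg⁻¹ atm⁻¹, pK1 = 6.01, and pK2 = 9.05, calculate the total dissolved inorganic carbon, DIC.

[CO2*] = KH · pCO2 = 10^(−1.44) × 659×10^-6 = 2.393×10^-5 mol/kg
α₀ = 1/(1 + K1/[H⁺] + K1K2/[H⁺]²) = 1/(1 + 10^+2.07 + 10^+1.10) = 0.007629
DIC = [CO2*]/α₀ = 2.393×10^-5 / 0.007629 = 3.14 mmol/kg

DIC = 3.14 mmol/kg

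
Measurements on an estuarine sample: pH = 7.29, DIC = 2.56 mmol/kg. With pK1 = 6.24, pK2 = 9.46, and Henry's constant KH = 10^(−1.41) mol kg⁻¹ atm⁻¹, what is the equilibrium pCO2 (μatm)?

α₀ = 1 / (1 + K1/[H⁺] + K1K2/[H⁺]²) = 1 / (1 + 10^+1.05 + 10^-1.12)
   = 1 / (1 + 11.220 + 0.075858) = 1/12.296 = 0.08133
[CO2*] = α₀ × DIC = 0.08133 × 2.56 = 0.2082 mmol/kg
pCO2 = [CO2*]/KH = 2.082×10^-4 / 3.890×10^-2 = 5350 μatm

pCO2 = 5350 μatm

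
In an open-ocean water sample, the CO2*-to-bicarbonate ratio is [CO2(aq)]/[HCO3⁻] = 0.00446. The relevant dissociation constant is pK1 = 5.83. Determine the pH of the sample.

From K1 = [H⁺][HCO3⁻]/[CO2(aq)]:  pH = pK1 − log₁₀([CO2(aq)]/[HCO3⁻])
log₁₀(0.00446) = -2.351
pH = 5.83 − (-2.351) = 8.18

pH = 8.18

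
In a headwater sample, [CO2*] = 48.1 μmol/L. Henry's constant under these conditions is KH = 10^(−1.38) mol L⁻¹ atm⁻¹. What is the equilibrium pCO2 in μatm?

pCO2 = 1150 μatm

KH = 10^(−1.38) = 4.169×10^-2 mol L⁻¹ atm⁻¹
pCO2 = [CO2*]/KH = 48.1×10^-6 / 4.169×10^-2 = 1.15×10^-3 atm = 1150 μatm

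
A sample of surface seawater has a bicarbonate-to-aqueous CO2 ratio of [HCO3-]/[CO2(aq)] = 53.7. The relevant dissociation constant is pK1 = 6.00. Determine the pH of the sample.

From K1 = [H⁺][HCO3-]/[CO2(aq)]:  pH = pK1 + log₁₀([HCO3-]/[CO2(aq)])
log₁₀(53.7) = +1.730
pH = 6.00 + (+1.730) = 7.73

pH = 7.73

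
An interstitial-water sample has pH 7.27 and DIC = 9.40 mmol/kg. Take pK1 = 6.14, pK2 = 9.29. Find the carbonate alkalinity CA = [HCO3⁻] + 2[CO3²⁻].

CA = [HCO3⁻] + 2[CO3²⁻] = (α₁ + 2α₂)·DIC
At pH 7.27: [H⁺]/K1 = 10^-1.13 = 0.074131, K2/[H⁺] = 10^-2.02 = 0.0095499
α₁ = 1/(1 + 0.074131 + 0.0095499) = 1/1.0837 = 0.9228; α₂ = α₁·K2/[H⁺] = 0.008812
α₁ + 2α₂ = 0.9404
CA = 0.9404 × 9.40 = 8.84 mmol/kg

CA = 8.84 mmol/kg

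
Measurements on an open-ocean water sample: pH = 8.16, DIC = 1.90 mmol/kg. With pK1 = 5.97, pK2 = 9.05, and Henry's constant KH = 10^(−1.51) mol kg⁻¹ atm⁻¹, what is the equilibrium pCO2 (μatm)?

pCO2 = 350 μatm

α₀ = 1 / (1 + K1/[H⁺] + K1K2/[H⁺]²) = 1 / (1 + 10^+2.19 + 10^+1.30)
   = 1 / (1 + 154.88 + 19.953) = 1/175.83 = 0.005687
[CO2*] = α₀ × DIC = 0.005687 × 1.90 = 0.01081 mmol/kg = 10.81 μmol/kg
pCO2 = [CO2*]/KH = 1.081×10^-5 / 3.090×10^-2 = 350 μatm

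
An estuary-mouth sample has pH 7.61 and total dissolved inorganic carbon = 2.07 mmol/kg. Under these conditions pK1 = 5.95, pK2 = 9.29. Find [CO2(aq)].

[CO2*] = 0.0434 mmol/kg

α₀ = 1 / (1 + K1/[H⁺] + K1K2/[H⁺]²) = 1 / (1 + 10^+1.66 + 10^-0.02)
   = 1 / (1 + 45.709 + 0.95499) = 1/47.664 = 0.02098
[CO2*] = α₀ × DIC = 0.02098 × 2.07 = 0.0434 mmol/kg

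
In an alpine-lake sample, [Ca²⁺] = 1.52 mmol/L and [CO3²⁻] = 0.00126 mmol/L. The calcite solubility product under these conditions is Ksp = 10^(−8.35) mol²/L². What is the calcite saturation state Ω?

Ω = 0.429

Ksp = 10^(−8.35) = 4.467×10^-9
Ω = [Ca²⁺][CO3²⁻]/Ksp = (1.52×10^-3)(0.00126×10^-3) / 4.467×10^-9 = 0.429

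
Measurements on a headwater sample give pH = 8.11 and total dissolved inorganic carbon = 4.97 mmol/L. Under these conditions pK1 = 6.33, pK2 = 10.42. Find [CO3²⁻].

α₂ = 1 / (1 + [H⁺]/K2 + [H⁺]²/(K1K2)) = 1 / (1 + 10^+2.31 + 10^+0.53)
   = 1 / (1 + 204.17 + 3.3884) = 1/208.56 = 0.004795
[CO3²⁻] = α₂ × DIC = 0.004795 × 4.97 = 0.0238 mmol/L

[CO3²⁻] = 0.0238 mmol/L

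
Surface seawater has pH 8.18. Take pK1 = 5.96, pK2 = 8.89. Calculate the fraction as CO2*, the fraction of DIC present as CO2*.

α₀ = 0.00502

α₀ = 1 / (1 + K1/[H⁺] + K1K2/[H⁺]²) = 1 / (1 + 10^+2.22 + 10^+1.51)
   = 1 / (1 + 165.96 + 32.359) = 1/199.32 = 0.005017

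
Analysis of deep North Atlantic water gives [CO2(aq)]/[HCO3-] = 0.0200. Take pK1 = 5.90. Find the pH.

From K1 = [H⁺][HCO3-]/[CO2(aq)]:  pH = pK1 − log₁₀([CO2(aq)]/[HCO3-])
log₁₀(0.0200) = -1.699
pH = 5.90 − (-1.699) = 7.60

pH = 7.60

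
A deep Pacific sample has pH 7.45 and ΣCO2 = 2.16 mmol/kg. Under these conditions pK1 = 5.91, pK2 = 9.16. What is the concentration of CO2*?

α₀ = 1 / (1 + K1/[H⁺] + K1K2/[H⁺]²) = 1 / (1 + 10^+1.54 + 10^-0.17)
   = 1 / (1 + 34.674 + 0.67608) = 1/36.350 = 0.02751
[CO2*] = α₀ × DIC = 0.02751 × 2.16 = 0.0594 mmol/kg

[CO2*] = 0.0594 mmol/kg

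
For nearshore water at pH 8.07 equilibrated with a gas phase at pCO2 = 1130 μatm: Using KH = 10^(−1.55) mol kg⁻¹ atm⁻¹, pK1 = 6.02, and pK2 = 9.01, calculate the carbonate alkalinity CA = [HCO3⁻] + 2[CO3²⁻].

CA = 4.39 mmol/kg

[CO2*] = KH · pCO2 = 10^(−1.55) × 1130×10^-6 = 3.185×10^-5 mol/kg
α₀ = 1/(1 + K1/[H⁺] + K1K2/[H⁺]²) = 1/(1 + 10^+2.05 + 10^+1.11) = 0.007931
DIC = [CO2*]/α₀ = 3.185×10^-5 / 0.007931 = 4.015 mmol/kg
CA = (α₁ + 2α₂)·DIC = (0.8899 + 2×0.1022) × 4.015 = 4.39 mmol/kg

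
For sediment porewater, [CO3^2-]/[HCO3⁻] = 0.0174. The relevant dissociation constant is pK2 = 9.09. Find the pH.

From K2 = [H⁺][CO3^2-]/[HCO3⁻]:  pH = pK2 + log₁₀([CO3^2-]/[HCO3⁻])
log₁₀(0.0174) = -1.759
pH = 9.09 + (-1.759) = 7.33

pH = 7.33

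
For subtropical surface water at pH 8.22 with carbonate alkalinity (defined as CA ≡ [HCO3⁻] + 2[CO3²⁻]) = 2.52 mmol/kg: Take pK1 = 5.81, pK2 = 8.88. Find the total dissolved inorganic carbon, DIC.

CA = [HCO3⁻] + 2[CO3²⁻] = (α₁ + 2α₂)·DIC
At pH 8.22: [H⁺]/K1 = 10^-2.41 = 0.0038905, K2/[H⁺] = 10^-0.66 = 0.21878
α₁ = 1/(1 + 0.0038905 + 0.21878) = 1/1.2227 = 0.8179; α₂ = α₁·K2/[H⁺] = 0.1789
α₁ + 2α₂ = 1.1758
DIC = CA / (α₁ + 2α₂) = 2.52 / 1.1758 = 2.14 mmol/kg

DIC = 2.14 mmol/kg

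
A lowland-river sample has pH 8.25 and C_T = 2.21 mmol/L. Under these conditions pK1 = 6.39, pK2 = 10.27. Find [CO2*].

[CO2*] = 0.0298 mmol/L

α₀ = 1 / (1 + K1/[H⁺] + K1K2/[H⁺]²) = 1 / (1 + 10^+1.86 + 10^-0.16)
   = 1 / (1 + 72.444 + 0.69183) = 1/74.135 = 0.01349
[CO2*] = α₀ × DIC = 0.01349 × 2.21 = 0.0298 mmol/L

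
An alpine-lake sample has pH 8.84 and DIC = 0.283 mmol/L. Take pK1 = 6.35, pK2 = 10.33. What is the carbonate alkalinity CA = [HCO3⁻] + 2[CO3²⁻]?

CA = 0.291 mmol/L

CA = [HCO3⁻] + 2[CO3²⁻] = (α₁ + 2α₂)·DIC
At pH 8.84: [H⁺]/K1 = 10^-2.49 = 0.0032359, K2/[H⁺] = 10^-1.49 = 0.032359
α₁ = 1/(1 + 0.0032359 + 0.032359) = 1/1.0356 = 0.9656; α₂ = α₁·K2/[H⁺] = 0.03125
α₁ + 2α₂ = 1.0281
CA = 1.0281 × 0.283 = 0.291 mmol/L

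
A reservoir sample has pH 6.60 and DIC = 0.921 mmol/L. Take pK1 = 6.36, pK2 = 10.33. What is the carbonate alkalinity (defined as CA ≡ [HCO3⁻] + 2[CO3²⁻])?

CA = [HCO3⁻] + 2[CO3²⁻] = (α₁ + 2α₂)·DIC
At pH 6.60: [H⁺]/K1 = 10^-0.24 = 0.57544, K2/[H⁺] = 10^-3.73 = 0.00018621
α₁ = 1/(1 + 0.57544 + 0.00018621) = 1/1.5756 = 0.6347; α₂ = α₁·K2/[H⁺] = 0.0001182
α₁ + 2α₂ = 0.6349
CA = 0.6349 × 0.921 = 0.585 mmol/L

CA = 0.585 mmol/L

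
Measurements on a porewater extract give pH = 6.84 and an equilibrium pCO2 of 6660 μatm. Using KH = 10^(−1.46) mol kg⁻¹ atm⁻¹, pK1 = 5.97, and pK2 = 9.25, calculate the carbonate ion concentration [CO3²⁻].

[CO3²⁻] = 6.66 μmol/kg

[CO2*] = KH · pCO2 = 10^(−1.46) × 6660×10^-6 = 2.309×10^-4 mol/kg
α₀ = 1/(1 + K1/[H⁺] + K1K2/[H⁺]²) = 1/(1 + 10^+0.87 + 10^-1.54) = 0.1185
DIC = [CO2*]/α₀ = 2.309×10^-4 / 0.1185 = 1.949 mmol/kg
[CO3²⁻] = α₂·DIC; α₂ = 0.003416, so [CO3²⁻] = 0.003416 × 1.949 = 0.00666 mmol/kg = 6.66 μmol/kg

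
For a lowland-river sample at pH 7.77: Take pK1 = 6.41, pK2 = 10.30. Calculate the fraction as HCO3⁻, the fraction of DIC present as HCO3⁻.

α₁ = 0.955

α₁ = 1 / (1 + [H⁺]/K1 + K2/[H⁺]) = 1 / (1 + 10^-1.36 + 10^-2.53)
   = 1 / (1 + 0.043652 + 0.0029512) = 1/1.0466 = 0.9555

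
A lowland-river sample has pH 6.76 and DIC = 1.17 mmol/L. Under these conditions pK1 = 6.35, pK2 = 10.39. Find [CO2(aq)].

α₀ = 1 / (1 + K1/[H⁺] + K1K2/[H⁺]²) = 1 / (1 + 10^+0.41 + 10^-3.22)
   = 1 / (1 + 2.5704 + 0.00060256) = 1/3.5710 = 0.2800
[CO2*] = α₀ × DIC = 0.2800 × 1.17 = 0.328 mmol/L

[CO2*] = 0.328 mmol/L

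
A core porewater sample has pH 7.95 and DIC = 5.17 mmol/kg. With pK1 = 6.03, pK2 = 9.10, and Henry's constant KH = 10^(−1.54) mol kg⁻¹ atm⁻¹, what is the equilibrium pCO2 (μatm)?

pCO2 = 1990 μatm

α₀ = 1 / (1 + K1/[H⁺] + K1K2/[H⁺]²) = 1 / (1 + 10^+1.92 + 10^+0.77)
   = 1 / (1 + 83.176 + 5.8884) = 1/90.065 = 0.01110
[CO2*] = α₀ × DIC = 0.01110 × 5.17 = 0.05740 mmol/kg
pCO2 = [CO2*]/KH = 5.740×10^-5 / 2.884×10^-2 = 1990 μatm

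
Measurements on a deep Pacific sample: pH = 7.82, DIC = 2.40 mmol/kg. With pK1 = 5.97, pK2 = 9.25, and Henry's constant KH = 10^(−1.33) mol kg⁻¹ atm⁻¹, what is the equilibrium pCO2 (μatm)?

pCO2 = 689 μatm

α₀ = 1 / (1 + K1/[H⁺] + K1K2/[H⁺]²) = 1 / (1 + 10^+1.85 + 10^+0.42)
   = 1 / (1 + 70.795 + 2.6303) = 1/74.425 = 0.01344
[CO2*] = α₀ × DIC = 0.01344 × 2.40 = 0.03225 mmol/kg
pCO2 = [CO2*]/KH = 3.225×10^-5 / 4.677×10^-2 = 689 μatm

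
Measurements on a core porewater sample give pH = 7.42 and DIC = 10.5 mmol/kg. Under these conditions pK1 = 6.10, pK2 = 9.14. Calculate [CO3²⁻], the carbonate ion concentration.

α₂ = 1 / (1 + [H⁺]/K2 + [H⁺]²/(K1K2)) = 1 / (1 + 10^+1.72 + 10^+0.40)
   = 1 / (1 + 52.481 + 2.5119) = 1/55.993 = 0.01786
[CO3²⁻] = α₂ × DIC = 0.01786 × 10.5 = 0.188 mmol/kg

[CO3²⁻] = 0.188 mmol/kg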